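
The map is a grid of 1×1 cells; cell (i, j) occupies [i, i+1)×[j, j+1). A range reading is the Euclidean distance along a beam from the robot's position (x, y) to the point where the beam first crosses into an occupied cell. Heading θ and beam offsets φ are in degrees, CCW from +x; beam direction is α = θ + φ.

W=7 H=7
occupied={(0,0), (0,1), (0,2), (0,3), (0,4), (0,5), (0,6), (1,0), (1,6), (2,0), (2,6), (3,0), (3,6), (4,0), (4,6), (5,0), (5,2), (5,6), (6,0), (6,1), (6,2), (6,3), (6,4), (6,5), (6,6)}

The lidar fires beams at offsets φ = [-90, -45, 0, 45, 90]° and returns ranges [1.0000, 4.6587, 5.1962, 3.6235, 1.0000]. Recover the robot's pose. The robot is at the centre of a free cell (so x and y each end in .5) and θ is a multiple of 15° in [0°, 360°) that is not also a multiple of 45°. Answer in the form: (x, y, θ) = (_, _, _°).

(x, y, θ) = (4.5, 1.5, 120°)

Enumerate (i+0.5, j+0.5, θ) over the 24 free cells and 16 admissible headings. For each, cast all 5 beams and compare to the given ranges.
  (2.5, 2.5, 105°): beam 1 = 3.6235 ≠ 1.0000 ✗
  (2.5, 4.5, 210°): beam 1 = 1.7321 ≠ 1.0000 ✗
  (3.5, 4.5, 300°): beam 1 = 2.8868 ≠ 1.0000 ✗
  (2.5, 2.5, 120°): beam 1 = 4.0415 ≠ 1.0000 ✗
  …
  (4.5, 1.5, 120°): r_1=1.0000, r_2=4.6587, r_3=5.1962, r_4=3.6235, r_5=1.0000 — all match ✓
Only this pose fits every beam.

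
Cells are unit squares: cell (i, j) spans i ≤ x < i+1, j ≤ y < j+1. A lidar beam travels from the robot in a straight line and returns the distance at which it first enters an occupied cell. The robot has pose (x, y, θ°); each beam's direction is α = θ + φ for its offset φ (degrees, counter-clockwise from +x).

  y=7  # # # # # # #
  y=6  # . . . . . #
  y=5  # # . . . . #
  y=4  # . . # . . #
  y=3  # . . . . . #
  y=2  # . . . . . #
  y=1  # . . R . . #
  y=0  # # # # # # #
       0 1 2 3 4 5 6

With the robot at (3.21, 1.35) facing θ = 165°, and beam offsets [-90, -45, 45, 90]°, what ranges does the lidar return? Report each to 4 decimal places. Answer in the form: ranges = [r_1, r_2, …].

beam 1: φ=-90°, α=75°
  d=(0.2588,0.9659)  start (3,1)  tX=3.0523 tY=0.6729  stride 1/|dx|=3.8637 1/|dy|=1.0353
    cross y-line → (3,2), t=0.6729
    cross y-line → (3,3), t=1.7082
    cross y-line → (3,4), t=2.7435 (wall)
  → r_1 = 2.7435
beam 2: φ=-45°, α=120°
  d=(-0.5000,0.8660)  start (3,1)  tX=0.4200 tY=0.7506  stride 1/|dx|=2.0000 1/|dy|=1.1547
    cross x-line → (2,1), t=0.4200
    cross y-line → (2,2), t=0.7506
    cross y-line → (2,3), t=1.9053
    cross x-line → (1,3), t=2.4200
    cross y-line → (1,4), t=3.0600
    cross y-line → (1,5), t=4.2147 (wall)
  → r_2 = 4.2147
beam 3: φ=45°, α=210°
  d=(-0.8660,-0.5000)  start (3,1)  tX=0.2425 tY=0.7000  stride 1/|dx|=1.1547 1/|dy|=2.0000
    cross x-line → (2,1), t=0.2425
    cross y-line → (2,0), t=0.7000 (wall)
  → r_3 = 0.7000
beam 4: φ=90°, α=255°
  d=(-0.2588,-0.9659)  start (3,1)  tX=0.8114 tY=0.3623  stride 1/|dx|=3.8637 1/|dy|=1.0353
    cross y-line → (3,0), t=0.3623 (wall)
  → r_4 = 0.3623

ranges = [2.7435, 4.2147, 0.7000, 0.3623]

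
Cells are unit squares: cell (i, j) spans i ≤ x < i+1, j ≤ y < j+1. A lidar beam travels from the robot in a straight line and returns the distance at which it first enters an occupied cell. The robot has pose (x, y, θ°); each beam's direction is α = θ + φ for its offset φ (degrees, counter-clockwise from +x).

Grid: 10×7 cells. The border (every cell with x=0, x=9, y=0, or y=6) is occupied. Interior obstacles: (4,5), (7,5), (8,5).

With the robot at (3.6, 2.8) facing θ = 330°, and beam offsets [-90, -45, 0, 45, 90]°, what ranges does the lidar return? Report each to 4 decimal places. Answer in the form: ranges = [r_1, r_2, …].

ranges = [2.0785, 1.8635, 3.6000, 5.5905, 2.5403]

beam 1: φ=-90°, α=240°
  cosα=-0.5000 sinα=-0.8660 | (3,2) | tMaxX 1.2000 tMaxY 0.9238 | tΔX 2.0000 tΔY 1.1547
    t=0.9238 [y] (3,1)
    t=1.2000 [x] (2,1)
    t=2.0785 [y] (2,0) — stop
  → r_1 = 2.0785
beam 2: φ=-45°, α=285°
  cosα=0.2588 sinα=-0.9659 | (3,2) | tMaxX 1.5455 tMaxY 0.8282 | tΔX 3.8637 tΔY 1.0353
    t=0.8282 [y] (3,1)
    t=1.5455 [x] (4,1)
    t=1.8635 [y] (4,0) — stop
  → r_2 = 1.8635
beam 3: φ=0°, α=330°
  cosα=0.8660 sinα=-0.5000 | (3,2) | tMaxX 0.4619 tMaxY 1.6000 | tΔX 1.1547 tΔY 2.0000
    t=0.4619 [x] (4,2)
    t=1.6000 [y] (4,1)
    t=1.6166 [x] (5,1)
    t=2.7713 [x] (6,1)
    t=3.6000 [y] (6,0) — stop
  → r_3 = 3.6000
beam 4: φ=45°, α=15°
  cosα=0.9659 sinα=0.2588 | (3,2) | tMaxX 0.4141 tMaxY 0.7727 | tΔX 1.0353 tΔY 3.8637
    t=0.4141 [x] (4,2)
    t=0.7727 [y] (4,3)
    t=1.4494 [x] (5,3)
    t=2.4847 [x] (6,3)
    t=3.5199 [x] (7,3)
    t=4.5552 [x] (8,3)
    t=4.6364 [y] (8,4)
    t=5.5905 [x] (9,4) — stop
  → r_4 = 5.5905
beam 5: φ=90°, α=60°
  cosα=0.5000 sinα=0.8660 | (3,2) | tMaxX 0.8000 tMaxY 0.2309 | tΔX 2.0000 tΔY 1.1547
    t=0.2309 [y] (3,3)
    t=0.8000 [x] (4,3)
    t=1.3856 [y] (4,4)
    t=2.5403 [y] (4,5) — stop
  → r_5 = 2.5403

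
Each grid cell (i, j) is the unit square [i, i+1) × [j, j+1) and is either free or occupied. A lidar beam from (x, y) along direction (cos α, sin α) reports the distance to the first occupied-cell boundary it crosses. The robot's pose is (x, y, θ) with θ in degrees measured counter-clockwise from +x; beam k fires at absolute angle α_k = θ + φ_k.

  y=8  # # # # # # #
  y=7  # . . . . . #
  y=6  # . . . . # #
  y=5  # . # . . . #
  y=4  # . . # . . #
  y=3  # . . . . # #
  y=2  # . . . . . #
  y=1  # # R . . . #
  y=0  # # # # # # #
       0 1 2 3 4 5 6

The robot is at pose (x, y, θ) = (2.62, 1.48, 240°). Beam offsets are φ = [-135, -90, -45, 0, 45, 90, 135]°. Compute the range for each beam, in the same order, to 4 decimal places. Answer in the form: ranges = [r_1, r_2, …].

beam 1: φ=-135°, α=105°
  d=(-0.2588,0.9659)  start (2,1)  tX=2.3955 tY=0.5383  stride 1/|dx|=3.8637 1/|dy|=1.0353
    cross y-line → (2,2), t=0.5383
    cross y-line → (2,3), t=1.5736
    cross x-line → (1,3), t=2.3955
    cross y-line → (1,4), t=2.6089
    cross y-line → (1,5), t=3.6442
    cross y-line → (1,6), t=4.6794
    cross y-line → (1,7), t=5.7147
    cross x-line → (0,7), t=6.2592 (wall)
  → r_1 = 6.2592
beam 2: φ=-90°, α=150°
  d=(-0.8660,0.5000)  start (2,1)  tX=0.7159 tY=1.0400  stride 1/|dx|=1.1547 1/|dy|=2.0000
    cross x-line → (1,1), t=0.7159 (wall)
  → r_2 = 0.7159
beam 3: φ=-45°, α=195°
  d=(-0.9659,-0.2588)  start (2,1)  tX=0.6419 tY=1.8546  stride 1/|dx|=1.0353 1/|dy|=3.8637
    cross x-line → (1,1), t=0.6419 (wall)
  → r_3 = 0.6419
beam 4: φ=0°, α=240°
  d=(-0.5000,-0.8660)  start (2,1)  tX=1.2400 tY=0.5543  stride 1/|dx|=2.0000 1/|dy|=1.1547
    cross y-line → (2,0), t=0.5543 (wall)
  → r_4 = 0.5543
beam 5: φ=45°, α=285°
  d=(0.2588,-0.9659)  start (2,1)  tX=1.4682 tY=0.4969  stride 1/|dx|=3.8637 1/|dy|=1.0353
    cross y-line → (2,0), t=0.4969 (wall)
  → r_5 = 0.4969
beam 6: φ=90°, α=330°
  d=(0.8660,-0.5000)  start (2,1)  tX=0.4388 tY=0.9600  stride 1/|dx|=1.1547 1/|dy|=2.0000
    cross x-line → (3,1), t=0.4388
    cross y-line → (3,0), t=0.9600 (wall)
  → r_6 = 0.9600
beam 7: φ=135°, α=15°
  d=(0.9659,0.2588)  start (2,1)  tX=0.3934 tY=2.0091  stride 1/|dx|=1.0353 1/|dy|=3.8637
    cross x-line → (3,1), t=0.3934
    cross x-line → (4,1), t=1.4287
    cross y-line → (4,2), t=2.0091
    cross x-line → (5,2), t=2.4640
    cross x-line → (6,2), t=3.4992 (wall)
  → r_7 = 3.4992

ranges = [6.2592, 0.7159, 0.6419, 0.5543, 0.4969, 0.9600, 3.4992]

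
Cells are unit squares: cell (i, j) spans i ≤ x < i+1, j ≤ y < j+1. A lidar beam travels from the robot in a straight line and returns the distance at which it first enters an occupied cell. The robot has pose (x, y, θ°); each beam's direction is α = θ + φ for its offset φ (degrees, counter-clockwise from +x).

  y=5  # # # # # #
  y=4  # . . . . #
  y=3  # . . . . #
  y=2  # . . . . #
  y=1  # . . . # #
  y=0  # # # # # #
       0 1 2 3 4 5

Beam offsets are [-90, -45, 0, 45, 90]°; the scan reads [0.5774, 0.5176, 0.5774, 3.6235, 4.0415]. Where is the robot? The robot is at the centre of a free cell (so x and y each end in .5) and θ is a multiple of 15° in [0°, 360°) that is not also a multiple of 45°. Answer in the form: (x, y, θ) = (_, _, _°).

Enumerate (i+0.5, j+0.5, θ) over the 15 free cells and 16 admissible headings. For each, cast all 5 beams and compare to the given ranges.
  (3.5, 3.5, 210°): beam 1 = 1.7321 ≠ 0.5774 ✗
  (4.5, 4.5, 195°): beam 1 = 0.5176 ≠ 0.5774 ✗
  (4.5, 2.5, 165°): beam 1 = 1.9319 ≠ 0.5774 ✗
  …
  (3.5, 1.5, 30°): r_1=0.5774, r_2=0.5176, r_3=0.5774, r_4=3.6235, r_5=4.0415 — all match ✓
Only this pose fits every beam.

(x, y, θ) = (3.5, 1.5, 30°)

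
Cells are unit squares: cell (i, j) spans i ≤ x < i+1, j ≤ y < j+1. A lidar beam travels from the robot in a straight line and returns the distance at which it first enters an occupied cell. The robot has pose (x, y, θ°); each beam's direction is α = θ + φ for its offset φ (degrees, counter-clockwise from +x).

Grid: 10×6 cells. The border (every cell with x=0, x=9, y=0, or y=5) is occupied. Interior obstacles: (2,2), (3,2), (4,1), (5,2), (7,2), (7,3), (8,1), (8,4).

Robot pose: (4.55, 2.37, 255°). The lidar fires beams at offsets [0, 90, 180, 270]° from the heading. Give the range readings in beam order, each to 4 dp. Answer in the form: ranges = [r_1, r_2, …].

beam 1: φ=0°, α=255°
  direction (-0.2588, -0.9659); cell (4,2); t to first gridline: x 2.1250, y 0.3831 (then +3.8637 / +1.0353)
    (4,1) via y @ 0.3831  # hit
  → r_1 = 0.3831
beam 2: φ=90°, α=345°
  direction (0.9659, -0.2588); cell (4,2); t to first gridline: x 0.4659, y 1.4296 (then +1.0353 / +3.8637)
    (5,2) via x @ 0.4659  # hit
  → r_2 = 0.4659
beam 3: φ=180°, α=75°
  direction (0.2588, 0.9659); cell (4,2); t to first gridline: x 1.7387, y 0.6522 (then +3.8637 / +1.0353)
    (4,3) via y @ 0.6522
    (4,4) via y @ 1.6875
    (5,4) via x @ 1.7387
    (5,5) via y @ 2.7228  # hit
  → r_3 = 2.7228
beam 4: φ=270°, α=165°
  direction (-0.9659, 0.2588); cell (4,2); t to first gridline: x 0.5694, y 2.4341 (then +1.0353 / +3.8637)
    (3,2) via x @ 0.5694  # hit
  → r_4 = 0.5694

ranges = [0.3831, 0.4659, 2.7228, 0.5694]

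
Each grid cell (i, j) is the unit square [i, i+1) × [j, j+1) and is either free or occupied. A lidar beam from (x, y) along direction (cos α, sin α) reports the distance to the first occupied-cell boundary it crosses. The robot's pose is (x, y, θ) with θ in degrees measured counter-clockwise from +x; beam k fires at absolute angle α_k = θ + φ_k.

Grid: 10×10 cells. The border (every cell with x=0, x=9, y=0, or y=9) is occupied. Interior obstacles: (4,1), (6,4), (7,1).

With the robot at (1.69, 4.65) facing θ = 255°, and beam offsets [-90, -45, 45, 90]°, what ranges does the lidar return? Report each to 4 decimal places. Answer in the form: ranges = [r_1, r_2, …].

beam 1: φ=-90°, α=165°
  d=(-0.9659,0.2588)  start (1,4)  tX=0.7143 tY=1.3523  stride 1/|dx|=1.0353 1/|dy|=3.8637
    cross x-line → (0,4), t=0.7143 (wall)
  → r_1 = 0.7143
beam 2: φ=-45°, α=210°
  d=(-0.8660,-0.5000)  start (1,4)  tX=0.7967 tY=1.3000  stride 1/|dx|=1.1547 1/|dy|=2.0000
    cross x-line → (0,4), t=0.7967 (wall)
  → r_2 = 0.7967
beam 3: φ=45°, α=300°
  d=(0.5000,-0.8660)  start (1,4)  tX=0.6200 tY=0.7506  stride 1/|dx|=2.0000 1/|dy|=1.1547
    cross x-line → (2,4), t=0.6200
    cross y-line → (2,3), t=0.7506
    cross y-line → (2,2), t=1.9053
    cross x-line → (3,2), t=2.6200
    cross y-line → (3,1), t=3.0600
    cross y-line → (3,0), t=4.2147 (wall)
  → r_3 = 4.2147
beam 4: φ=90°, α=345°
  d=(0.9659,-0.2588)  start (1,4)  tX=0.3209 tY=2.5114  stride 1/|dx|=1.0353 1/|dy|=3.8637
    cross x-line → (2,4), t=0.3209
    cross x-line → (3,4), t=1.3562
    cross x-line → (4,4), t=2.3915
    cross y-line → (4,3), t=2.5114
    cross x-line → (5,3), t=3.4268
    cross x-line → (6,3), t=4.4620
    cross x-line → (7,3), t=5.4973
    cross y-line → (7,2), t=6.3751
    cross x-line → (8,2), t=6.5326
    cross x-line → (9,2), t=7.5679 (wall)
  → r_4 = 7.5679

ranges = [0.7143, 0.7967, 4.2147, 7.5679]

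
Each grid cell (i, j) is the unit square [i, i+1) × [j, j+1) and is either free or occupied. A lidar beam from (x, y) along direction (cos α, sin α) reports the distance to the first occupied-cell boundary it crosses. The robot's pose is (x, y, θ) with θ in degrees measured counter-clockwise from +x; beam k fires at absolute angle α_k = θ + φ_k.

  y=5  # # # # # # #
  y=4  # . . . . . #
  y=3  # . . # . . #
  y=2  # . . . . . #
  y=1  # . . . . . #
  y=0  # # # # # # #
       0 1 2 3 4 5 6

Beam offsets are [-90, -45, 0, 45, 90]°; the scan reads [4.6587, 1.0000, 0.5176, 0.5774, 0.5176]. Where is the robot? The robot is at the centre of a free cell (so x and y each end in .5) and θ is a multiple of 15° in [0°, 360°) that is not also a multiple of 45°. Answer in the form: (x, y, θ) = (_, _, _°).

(x, y, θ) = (5.5, 1.5, 255°)

Candidates: 19 free-cell centres × 16 headings = 304 poses. Raycast each; keep the one whose scan matches to 4 dp.
  (1.5, 4.5, 165°): beam 1 = 0.5176 ≠ 4.6587 ✗
  (1.5, 1.5, 195°): beam 1 = 1.9319 ≠ 4.6587 ✗
  (2.5, 1.5, 150°): beam 1 = 1.7321 ≠ 4.6587 ✗
  …
  (5.5, 1.5, 255°): r_1=4.6587, r_2=1.0000, r_3=0.5176, r_4=0.5774, r_5=0.5176 — all match ✓
Unique over the lattice → pose = (5.5, 1.5, 255°).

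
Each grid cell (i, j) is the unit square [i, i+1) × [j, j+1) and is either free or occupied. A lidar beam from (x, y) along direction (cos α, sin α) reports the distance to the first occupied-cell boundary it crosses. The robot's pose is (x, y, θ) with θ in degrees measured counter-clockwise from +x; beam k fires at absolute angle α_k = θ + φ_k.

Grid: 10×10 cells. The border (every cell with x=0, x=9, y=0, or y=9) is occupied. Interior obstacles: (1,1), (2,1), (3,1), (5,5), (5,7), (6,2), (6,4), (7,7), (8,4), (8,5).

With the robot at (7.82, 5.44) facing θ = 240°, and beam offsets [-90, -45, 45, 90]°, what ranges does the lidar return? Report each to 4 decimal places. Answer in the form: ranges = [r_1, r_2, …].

beam 1: φ=-90°, α=150°
  d=(-0.8660,0.5000)  start (7,5)  tX=0.9469 tY=1.1200  stride 1/|dx|=1.1547 1/|dy|=2.0000
    cross x-line → (6,5), t=0.9469
    cross y-line → (6,6), t=1.1200
    cross x-line → (5,6), t=2.1016
    cross y-line → (5,7), t=3.1200 (wall)
  → r_1 = 3.1200
beam 2: φ=-45°, α=195°
  d=(-0.9659,-0.2588)  start (7,5)  tX=0.8489 tY=1.7000  stride 1/|dx|=1.0353 1/|dy|=3.8637
    cross x-line → (6,5), t=0.8489
    cross y-line → (6,4), t=1.7000 (wall)
  → r_2 = 1.7000
beam 3: φ=45°, α=285°
  d=(0.2588,-0.9659)  start (7,5)  tX=0.6955 tY=0.4555  stride 1/|dx|=3.8637 1/|dy|=1.0353
    cross y-line → (7,4), t=0.4555
    cross x-line → (8,4), t=0.6955 (wall)
  → r_3 = 0.6955
beam 4: φ=90°, α=330°
  d=(0.8660,-0.5000)  start (7,5)  tX=0.2078 tY=0.8800  stride 1/|dx|=1.1547 1/|dy|=2.0000
    cross x-line → (8,5), t=0.2078 (wall)
  → r_4 = 0.2078

ranges = [3.1200, 1.7000, 0.6955, 0.2078]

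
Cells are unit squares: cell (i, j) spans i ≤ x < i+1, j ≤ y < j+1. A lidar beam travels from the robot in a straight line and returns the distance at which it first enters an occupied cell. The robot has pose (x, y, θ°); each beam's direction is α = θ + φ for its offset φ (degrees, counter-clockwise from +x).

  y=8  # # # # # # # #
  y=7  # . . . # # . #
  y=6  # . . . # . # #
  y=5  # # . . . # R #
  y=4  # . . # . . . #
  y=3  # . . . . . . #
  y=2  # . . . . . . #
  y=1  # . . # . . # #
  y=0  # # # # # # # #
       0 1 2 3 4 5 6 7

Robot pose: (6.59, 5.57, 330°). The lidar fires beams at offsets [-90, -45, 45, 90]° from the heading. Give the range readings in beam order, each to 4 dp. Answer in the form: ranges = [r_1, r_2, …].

beam 1: φ=-90°, α=240°
  dir = (cos 240°, sin 240°) = (-0.5000, -0.8660); from cell (6,5)
  next x-line at t=1.1800, next y-line at t=0.6582; Δt_x=2.0000, Δt_y=1.1547
    y: enter (6,4) at t=0.6582
    x: enter (5,4) at t=1.1800
    y: enter (5,3) at t=1.8129
    y: enter (5,2) at t=2.9676
    x: enter (4,2) at t=3.1800
    y: enter (4,1) at t=4.1223
    x: enter (3,1) at t=5.1800 ← occupied
  → r_1 = 5.1800
beam 2: φ=-45°, α=285°
  dir = (cos 285°, sin 285°) = (0.2588, -0.9659); from cell (6,5)
  next x-line at t=1.5841, next y-line at t=0.5901; Δt_x=3.8637, Δt_y=1.0353
    y: enter (6,4) at t=0.5901
    x: enter (7,4) at t=1.5841 ← occupied
  → r_2 = 1.5841
beam 3: φ=45°, α=15°
  dir = (cos 15°, sin 15°) = (0.9659, 0.2588); from cell (6,5)
  next x-line at t=0.4245, next y-line at t=1.6614; Δt_x=1.0353, Δt_y=3.8637
    x: enter (7,5) at t=0.4245 ← occupied
  → r_3 = 0.4245
beam 4: φ=90°, α=60°
  dir = (cos 60°, sin 60°) = (0.5000, 0.8660); from cell (6,5)
  next x-line at t=0.8200, next y-line at t=0.4965; Δt_x=2.0000, Δt_y=1.1547
    y: enter (6,6) at t=0.4965 ← occupied
  → r_4 = 0.4965

ranges = [5.1800, 1.5841, 0.4245, 0.4965]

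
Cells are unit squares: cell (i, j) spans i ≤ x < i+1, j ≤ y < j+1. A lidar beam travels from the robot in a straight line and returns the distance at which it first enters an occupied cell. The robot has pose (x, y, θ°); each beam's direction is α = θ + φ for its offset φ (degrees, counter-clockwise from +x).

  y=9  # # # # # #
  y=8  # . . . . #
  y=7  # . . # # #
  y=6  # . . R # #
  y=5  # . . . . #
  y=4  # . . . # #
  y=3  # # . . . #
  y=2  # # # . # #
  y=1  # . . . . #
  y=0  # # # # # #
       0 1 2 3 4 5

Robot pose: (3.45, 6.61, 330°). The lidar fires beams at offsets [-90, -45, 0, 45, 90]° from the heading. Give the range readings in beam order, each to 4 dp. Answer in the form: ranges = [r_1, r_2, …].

ranges = [3.0138, 2.1250, 0.6351, 0.5694, 0.4503]

beam 1: φ=-90°, α=240°
  direction (-0.5000, -0.8660); cell (3,6); t to first gridline: x 0.9000, y 0.7044 (then +2.0000 / +1.1547)
    (3,5) via y @ 0.7044
    (2,5) via x @ 0.9000
    (2,4) via y @ 1.8591
    (1,4) via x @ 2.9000
    (1,3) via y @ 3.0138  # hit
  → r_1 = 3.0138
beam 2: φ=-45°, α=285°
  direction (0.2588, -0.9659); cell (3,6); t to first gridline: x 2.1250, y 0.6315 (then +3.8637 / +1.0353)
    (3,5) via y @ 0.6315
    (3,4) via y @ 1.6668
    (4,4) via x @ 2.1250  # hit
  → r_2 = 2.1250
beam 3: φ=0°, α=330°
  direction (0.8660, -0.5000); cell (3,6); t to first gridline: x 0.6351, y 1.2200 (then +1.1547 / +2.0000)
    (4,6) via x @ 0.6351  # hit
  → r_3 = 0.6351
beam 4: φ=45°, α=15°
  direction (0.9659, 0.2588); cell (3,6); t to first gridline: x 0.5694, y 1.5068 (then +1.0353 / +3.8637)
    (4,6) via x @ 0.5694  # hit
  → r_4 = 0.5694
beam 5: φ=90°, α=60°
  direction (0.5000, 0.8660); cell (3,6); t to first gridline: x 1.1000, y 0.4503 (then +2.0000 / +1.1547)
    (3,7) via y @ 0.4503  # hit
  → r_5 = 0.4503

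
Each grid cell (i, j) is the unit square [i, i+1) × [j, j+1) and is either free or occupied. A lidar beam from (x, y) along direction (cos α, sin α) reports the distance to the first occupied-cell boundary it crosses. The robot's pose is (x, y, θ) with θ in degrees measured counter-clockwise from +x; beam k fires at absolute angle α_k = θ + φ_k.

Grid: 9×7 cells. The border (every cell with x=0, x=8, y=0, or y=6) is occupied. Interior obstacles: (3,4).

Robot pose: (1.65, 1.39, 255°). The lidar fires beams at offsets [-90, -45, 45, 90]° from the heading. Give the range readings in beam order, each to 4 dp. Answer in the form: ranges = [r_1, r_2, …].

ranges = [0.6729, 0.7506, 0.4503, 1.5068]

beam 1: φ=-90°, α=165°
  dir = (cos 165°, sin 165°) = (-0.9659, 0.2588); from cell (1,1)
  next x-line at t=0.6729, next y-line at t=2.3569; Δt_x=1.0353, Δt_y=3.8637
    x: enter (0,1) at t=0.6729 ← occupied
  → r_1 = 0.6729
beam 2: φ=-45°, α=210°
  dir = (cos 210°, sin 210°) = (-0.8660, -0.5000); from cell (1,1)
  next x-line at t=0.7506, next y-line at t=0.7800; Δt_x=1.1547, Δt_y=2.0000
    x: enter (0,1) at t=0.7506 ← occupied
  → r_2 = 0.7506
beam 3: φ=45°, α=300°
  dir = (cos 300°, sin 300°) = (0.5000, -0.8660); from cell (1,1)
  next x-line at t=0.7000, next y-line at t=0.4503; Δt_x=2.0000, Δt_y=1.1547
    y: enter (1,0) at t=0.4503 ← occupied
  → r_3 = 0.4503
beam 4: φ=90°, α=345°
  dir = (cos 345°, sin 345°) = (0.9659, -0.2588); from cell (1,1)
  next x-line at t=0.3623, next y-line at t=1.5068; Δt_x=1.0353, Δt_y=3.8637
    x: enter (2,1) at t=0.3623
    x: enter (3,1) at t=1.3976
    y: enter (3,0) at t=1.5068 ← occupied
  → r_4 = 1.5068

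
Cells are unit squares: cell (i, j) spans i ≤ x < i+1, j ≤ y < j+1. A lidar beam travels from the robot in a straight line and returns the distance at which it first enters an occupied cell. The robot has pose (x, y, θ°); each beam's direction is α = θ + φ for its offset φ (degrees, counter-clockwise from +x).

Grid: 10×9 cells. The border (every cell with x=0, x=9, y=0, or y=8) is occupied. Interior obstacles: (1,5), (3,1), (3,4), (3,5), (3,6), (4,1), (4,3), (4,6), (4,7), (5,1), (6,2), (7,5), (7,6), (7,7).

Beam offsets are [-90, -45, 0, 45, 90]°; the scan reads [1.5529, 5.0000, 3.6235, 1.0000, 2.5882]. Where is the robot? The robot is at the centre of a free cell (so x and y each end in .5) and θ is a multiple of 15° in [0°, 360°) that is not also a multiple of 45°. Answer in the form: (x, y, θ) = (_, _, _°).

(x, y, θ) = (7.5, 3.5, 165°)

Candidates: 42 free-cell centres × 16 headings = 672 poses. Raycast each; keep the one whose scan matches to 4 dp.
  (1.5, 1.5, 285°): beam 1 = 0.5176 ≠ 1.5529 ✗
  (2.5, 3.5, 240°): beam 1 = 1.7321 ≠ 1.5529 ✗
  (3.5, 2.5, 60°): beam 1 = 1.0000 ≠ 1.5529 ✗
  (2.5, 5.5, 120°): beam 1 = 0.5774 ≠ 1.5529 ✗
  (3.5, 2.5, 255°): beam 1 = 2.5882 ≠ 1.5529 ✗
  …
  (7.5, 3.5, 165°): r_1=1.5529, r_2=5.0000, r_3=3.6235, r_4=1.0000, r_5=2.5882 — all match ✓
Only this pose fits every beam.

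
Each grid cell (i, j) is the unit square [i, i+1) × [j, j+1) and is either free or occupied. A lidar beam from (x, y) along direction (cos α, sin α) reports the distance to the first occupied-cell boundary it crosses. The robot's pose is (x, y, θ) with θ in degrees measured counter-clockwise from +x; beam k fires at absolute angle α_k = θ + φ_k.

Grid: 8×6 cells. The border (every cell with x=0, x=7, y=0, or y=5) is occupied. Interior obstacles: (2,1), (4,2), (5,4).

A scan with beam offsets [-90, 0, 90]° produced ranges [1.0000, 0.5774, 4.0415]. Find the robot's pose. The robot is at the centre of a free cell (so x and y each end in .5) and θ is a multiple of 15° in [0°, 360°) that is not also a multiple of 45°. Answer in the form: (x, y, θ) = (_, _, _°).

Enumerate (i+0.5, j+0.5, θ) over the 21 free cells and 16 admissible headings. For each, cast all 3 beams and compare to the given ranges.
  (1.5, 2.5, 240°): beam 1 = 0.5774 ≠ 1.0000 ✗
  (3.5, 2.5, 330°): beam 3 = 2.8868 ≠ 4.0415 ✗
  (6.5, 1.5, 255°): beam 1 = 1.9319 ≠ 1.0000 ✗
  …
  (4.5, 1.5, 60°): r_1=1.0000, r_2=0.5774, r_3=4.0415 — all match ✓
No second candidate reproduces the full scan.

(x, y, θ) = (4.5, 1.5, 60°)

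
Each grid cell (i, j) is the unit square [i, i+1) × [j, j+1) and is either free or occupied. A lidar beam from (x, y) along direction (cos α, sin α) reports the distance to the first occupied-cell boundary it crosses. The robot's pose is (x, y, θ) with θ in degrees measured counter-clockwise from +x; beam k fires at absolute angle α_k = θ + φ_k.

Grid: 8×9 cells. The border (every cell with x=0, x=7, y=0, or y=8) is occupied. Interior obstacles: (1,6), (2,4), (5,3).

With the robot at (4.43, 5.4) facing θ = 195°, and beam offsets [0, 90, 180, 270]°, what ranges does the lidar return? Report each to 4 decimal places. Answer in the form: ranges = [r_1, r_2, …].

ranges = [1.5455, 2.2023, 2.6607, 2.6917]

beam 1: φ=0°, α=195°
  dir = (cos 195°, sin 195°) = (-0.9659, -0.2588); from cell (4,5)
  next x-line at t=0.4452, next y-line at t=1.5455; Δt_x=1.0353, Δt_y=3.8637
    x: enter (3,5) at t=0.4452
    x: enter (2,5) at t=1.4804
    y: enter (2,4) at t=1.5455 ← occupied
  → r_1 = 1.5455
beam 2: φ=90°, α=285°
  dir = (cos 285°, sin 285°) = (0.2588, -0.9659); from cell (4,5)
  next x-line at t=2.2023, next y-line at t=0.4141; Δt_x=3.8637, Δt_y=1.0353
    y: enter (4,4) at t=0.4141
    y: enter (4,3) at t=1.4494
    x: enter (5,3) at t=2.2023 ← occupied
  → r_2 = 2.2023
beam 3: φ=180°, α=15°
  dir = (cos 15°, sin 15°) = (0.9659, 0.2588); from cell (4,5)
  next x-line at t=0.5901, next y-line at t=2.3182; Δt_x=1.0353, Δt_y=3.8637
    x: enter (5,5) at t=0.5901
    x: enter (6,5) at t=1.6254
    y: enter (6,6) at t=2.3182
    x: enter (7,6) at t=2.6607 ← occupied
  → r_3 = 2.6607
beam 4: φ=270°, α=105°
  dir = (cos 105°, sin 105°) = (-0.2588, 0.9659); from cell (4,5)
  next x-line at t=1.6614, next y-line at t=0.6212; Δt_x=3.8637, Δt_y=1.0353
    y: enter (4,6) at t=0.6212
    y: enter (4,7) at t=1.6564
    x: enter (3,7) at t=1.6614
    y: enter (3,8) at t=2.6917 ← occupied
  → r_4 = 2.6917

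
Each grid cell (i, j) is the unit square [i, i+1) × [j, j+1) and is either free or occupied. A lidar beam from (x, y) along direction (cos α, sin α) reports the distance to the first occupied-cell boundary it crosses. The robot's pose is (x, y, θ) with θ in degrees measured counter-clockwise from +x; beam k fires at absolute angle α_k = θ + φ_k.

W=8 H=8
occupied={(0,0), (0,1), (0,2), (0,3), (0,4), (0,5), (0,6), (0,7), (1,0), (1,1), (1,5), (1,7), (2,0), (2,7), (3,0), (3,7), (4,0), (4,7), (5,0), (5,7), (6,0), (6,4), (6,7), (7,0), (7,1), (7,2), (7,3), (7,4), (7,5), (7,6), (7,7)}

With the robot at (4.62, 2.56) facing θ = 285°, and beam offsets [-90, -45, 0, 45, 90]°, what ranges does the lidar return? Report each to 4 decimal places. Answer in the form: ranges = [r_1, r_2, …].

ranges = [2.7124, 1.8013, 1.6150, 2.7482, 2.4640]

beam 1: φ=-90°, α=195°
  dir = (cos 195°, sin 195°) = (-0.9659, -0.2588); from cell (4,2)
  next x-line at t=0.6419, next y-line at t=2.1637; Δt_x=1.0353, Δt_y=3.8637
    x: enter (3,2) at t=0.6419
    x: enter (2,2) at t=1.6771
    y: enter (2,1) at t=2.1637
    x: enter (1,1) at t=2.7124 ← occupied
  → r_1 = 2.7124
beam 2: φ=-45°, α=240°
  dir = (cos 240°, sin 240°) = (-0.5000, -0.8660); from cell (4,2)
  next x-line at t=1.2400, next y-line at t=0.6466; Δt_x=2.0000, Δt_y=1.1547
    y: enter (4,1) at t=0.6466
    x: enter (3,1) at t=1.2400
    y: enter (3,0) at t=1.8013 ← occupied
  → r_2 = 1.8013
beam 3: φ=0°, α=285°
  dir = (cos 285°, sin 285°) = (0.2588, -0.9659); from cell (4,2)
  next x-line at t=1.4682, next y-line at t=0.5798; Δt_x=3.8637, Δt_y=1.0353
    y: enter (4,1) at t=0.5798
    x: enter (5,1) at t=1.4682
    y: enter (5,0) at t=1.6150 ← occupied
  → r_3 = 1.6150
beam 4: φ=45°, α=330°
  dir = (cos 330°, sin 330°) = (0.8660, -0.5000); from cell (4,2)
  next x-line at t=0.4388, next y-line at t=1.1200; Δt_x=1.1547, Δt_y=2.0000
    x: enter (5,2) at t=0.4388
    y: enter (5,1) at t=1.1200
    x: enter (6,1) at t=1.5935
    x: enter (7,1) at t=2.7482 ← occupied
  → r_4 = 2.7482
beam 5: φ=90°, α=15°
  dir = (cos 15°, sin 15°) = (0.9659, 0.2588); from cell (4,2)
  next x-line at t=0.3934, next y-line at t=1.7000; Δt_x=1.0353, Δt_y=3.8637
    x: enter (5,2) at t=0.3934
    x: enter (6,2) at t=1.4287
    y: enter (6,3) at t=1.7000
    x: enter (7,3) at t=2.4640 ← occupied
  → r_5 = 2.4640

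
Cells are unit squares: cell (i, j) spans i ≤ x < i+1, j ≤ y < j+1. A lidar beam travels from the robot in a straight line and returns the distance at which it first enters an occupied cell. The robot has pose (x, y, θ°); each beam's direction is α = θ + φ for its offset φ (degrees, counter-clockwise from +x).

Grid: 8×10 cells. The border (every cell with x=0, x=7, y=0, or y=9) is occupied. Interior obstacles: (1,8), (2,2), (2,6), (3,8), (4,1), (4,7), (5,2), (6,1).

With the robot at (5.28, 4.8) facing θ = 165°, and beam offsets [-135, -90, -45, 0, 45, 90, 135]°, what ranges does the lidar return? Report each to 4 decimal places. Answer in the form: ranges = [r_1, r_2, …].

beam 1: φ=-135°, α=30°
  direction (0.8660, 0.5000); cell (5,4); t to first gridline: x 0.8314, y 0.4000 (then +1.1547 / +2.0000)
    (5,5) via y @ 0.4000
    (6,5) via x @ 0.8314
    (7,5) via x @ 1.9861  # hit
  → r_1 = 1.9861
beam 2: φ=-90°, α=75°
  direction (0.2588, 0.9659); cell (5,4); t to first gridline: x 2.7819, y 0.2071 (then +3.8637 / +1.0353)
    (5,5) via y @ 0.2071
    (5,6) via y @ 1.2423
    (5,7) via y @ 2.2776
    (6,7) via x @ 2.7819
    (6,8) via y @ 3.3129
    (6,9) via y @ 4.3482  # hit
  → r_2 = 4.3482
beam 3: φ=-45°, α=120°
  direction (-0.5000, 0.8660); cell (5,4); t to first gridline: x 0.5600, y 0.2309 (then +2.0000 / +1.1547)
    (5,5) via y @ 0.2309
    (4,5) via x @ 0.5600
    (4,6) via y @ 1.3856
    (4,7) via y @ 2.5403  # hit
  → r_3 = 2.5403
beam 4: φ=0°, α=165°
  direction (-0.9659, 0.2588); cell (5,4); t to first gridline: x 0.2899, y 0.7727 (then +1.0353 / +3.8637)
    (4,4) via x @ 0.2899
    (4,5) via y @ 0.7727
    (3,5) via x @ 1.3252
    (2,5) via x @ 2.3604
    (1,5) via x @ 3.3957
    (0,5) via x @ 4.4310  # hit
  → r_4 = 4.4310
beam 5: φ=45°, α=210°
  direction (-0.8660, -0.5000); cell (5,4); t to first gridline: x 0.3233, y 1.6000 (then +1.1547 / +2.0000)
    (4,4) via x @ 0.3233
    (3,4) via x @ 1.4780
    (3,3) via y @ 1.6000
    (2,3) via x @ 2.6327
    (2,2) via y @ 3.6000  # hit
  → r_5 = 3.6000
beam 6: φ=90°, α=255°
  direction (-0.2588, -0.9659); cell (5,4); t to first gridline: x 1.0818, y 0.8282 (then +3.8637 / +1.0353)
    (5,3) via y @ 0.8282
    (4,3) via x @ 1.0818
    (4,2) via y @ 1.8635
    (4,1) via y @ 2.8988  # hit
  → r_6 = 2.8988
beam 7: φ=135°, α=300°
  direction (0.5000, -0.8660); cell (5,4); t to first gridline: x 1.4400, y 0.9238 (then +2.0000 / +1.1547)
    (5,3) via y @ 0.9238
    (6,3) via x @ 1.4400
    (6,2) via y @ 2.0785
    (6,1) via y @ 3.2332  # hit
  → r_7 = 3.2332

ranges = [1.9861, 4.3482, 2.5403, 4.4310, 3.6000, 2.8988, 3.2332]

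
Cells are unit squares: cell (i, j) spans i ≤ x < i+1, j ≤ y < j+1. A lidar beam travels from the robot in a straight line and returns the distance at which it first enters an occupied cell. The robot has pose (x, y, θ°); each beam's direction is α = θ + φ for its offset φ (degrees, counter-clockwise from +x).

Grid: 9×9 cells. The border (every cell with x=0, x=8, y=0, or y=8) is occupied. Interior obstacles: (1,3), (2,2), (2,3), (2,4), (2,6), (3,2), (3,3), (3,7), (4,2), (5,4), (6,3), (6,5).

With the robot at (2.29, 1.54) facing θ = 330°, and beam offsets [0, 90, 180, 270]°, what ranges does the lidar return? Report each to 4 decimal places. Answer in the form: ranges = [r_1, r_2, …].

ranges = [1.0800, 0.5312, 1.4896, 0.6235]

beam 1: φ=0°, α=330°
  d=(0.8660,-0.5000)  start (2,1)  tX=0.8198 tY=1.0800  stride 1/|dx|=1.1547 1/|dy|=2.0000
    cross x-line → (3,1), t=0.8198
    cross y-line → (3,0), t=1.0800 (wall)
  → r_1 = 1.0800
beam 2: φ=90°, α=60°
  d=(0.5000,0.8660)  start (2,1)  tX=1.4200 tY=0.5312  stride 1/|dx|=2.0000 1/|dy|=1.1547
    cross y-line → (2,2), t=0.5312 (wall)
  → r_2 = 0.5312
beam 3: φ=180°, α=150°
  d=(-0.8660,0.5000)  start (2,1)  tX=0.3349 tY=0.9200  stride 1/|dx|=1.1547 1/|dy|=2.0000
    cross x-line → (1,1), t=0.3349
    cross y-line → (1,2), t=0.9200
    cross x-line → (0,2), t=1.4896 (wall)
  → r_3 = 1.4896
beam 4: φ=270°, α=240°
  d=(-0.5000,-0.8660)  start (2,1)  tX=0.5800 tY=0.6235  stride 1/|dx|=2.0000 1/|dy|=1.1547
    cross x-line → (1,1), t=0.5800
    cross y-line → (1,0), t=0.6235 (wall)
  → r_4 = 0.6235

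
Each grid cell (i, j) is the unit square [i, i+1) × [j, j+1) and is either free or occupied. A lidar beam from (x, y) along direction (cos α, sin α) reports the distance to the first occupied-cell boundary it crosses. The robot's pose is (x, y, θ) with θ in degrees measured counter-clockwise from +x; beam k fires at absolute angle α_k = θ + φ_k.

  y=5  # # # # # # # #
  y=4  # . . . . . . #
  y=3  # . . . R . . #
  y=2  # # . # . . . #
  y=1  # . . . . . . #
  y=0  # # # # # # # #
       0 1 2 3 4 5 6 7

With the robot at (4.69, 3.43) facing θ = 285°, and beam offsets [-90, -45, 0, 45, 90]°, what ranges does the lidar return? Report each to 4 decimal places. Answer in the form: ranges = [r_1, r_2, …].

beam 1: φ=-90°, α=195°
  direction (-0.9659, -0.2588); cell (4,3); t to first gridline: x 0.7143, y 1.6614 (then +1.0353 / +3.8637)
    (3,3) via x @ 0.7143
    (3,2) via y @ 1.6614  # hit
  → r_1 = 1.6614
beam 2: φ=-45°, α=240°
  direction (-0.5000, -0.8660); cell (4,3); t to first gridline: x 1.3800, y 0.4965 (then +2.0000 / +1.1547)
    (4,2) via y @ 0.4965
    (3,2) via x @ 1.3800  # hit
  → r_2 = 1.3800
beam 3: φ=0°, α=285°
  direction (0.2588, -0.9659); cell (4,3); t to first gridline: x 1.1977, y 0.4452 (then +3.8637 / +1.0353)
    (4,2) via y @ 0.4452
    (5,2) via x @ 1.1977
    (5,1) via y @ 1.4804
    (5,0) via y @ 2.5157  # hit
  → r_3 = 2.5157
beam 4: φ=45°, α=330°
  direction (0.8660, -0.5000); cell (4,3); t to first gridline: x 0.3580, y 0.8600 (then +1.1547 / +2.0000)
    (5,3) via x @ 0.3580
    (5,2) via y @ 0.8600
    (6,2) via x @ 1.5127
    (7,2) via x @ 2.6674  # hit
  → r_4 = 2.6674
beam 5: φ=90°, α=15°
  direction (0.9659, 0.2588); cell (4,3); t to first gridline: x 0.3209, y 2.2023 (then +1.0353 / +3.8637)
    (5,3) via x @ 0.3209
    (6,3) via x @ 1.3562
    (6,4) via y @ 2.2023
    (7,4) via x @ 2.3915  # hit
  → r_5 = 2.3915

ranges = [1.6614, 1.3800, 2.5157, 2.6674, 2.3915]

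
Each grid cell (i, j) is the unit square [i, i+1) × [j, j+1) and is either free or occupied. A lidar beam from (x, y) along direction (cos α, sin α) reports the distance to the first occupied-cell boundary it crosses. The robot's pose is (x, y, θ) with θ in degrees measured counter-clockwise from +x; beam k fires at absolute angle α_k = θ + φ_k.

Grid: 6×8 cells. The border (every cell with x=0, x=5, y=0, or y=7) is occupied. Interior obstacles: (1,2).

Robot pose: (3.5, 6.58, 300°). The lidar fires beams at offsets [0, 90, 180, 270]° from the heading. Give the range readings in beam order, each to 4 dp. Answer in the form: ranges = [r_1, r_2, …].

beam 1: φ=0°, α=300°
  cosα=0.5000 sinα=-0.8660 | (3,6) | tMaxX 1.0000 tMaxY 0.6697 | tΔX 2.0000 tΔY 1.1547
    t=0.6697 [y] (3,5)
    t=1.0000 [x] (4,5)
    t=1.8244 [y] (4,4)
    t=2.9791 [y] (4,3)
    t=3.0000 [x] (5,3) — stop
  → r_1 = 3.0000
beam 2: φ=90°, α=30°
  cosα=0.8660 sinα=0.5000 | (3,6) | tMaxX 0.5774 tMaxY 0.8400 | tΔX 1.1547 tΔY 2.0000
    t=0.5774 [x] (4,6)
    t=0.8400 [y] (4,7) — stop
  → r_2 = 0.8400
beam 3: φ=180°, α=120°
  cosα=-0.5000 sinα=0.8660 | (3,6) | tMaxX 1.0000 tMaxY 0.4850 | tΔX 2.0000 tΔY 1.1547
    t=0.4850 [y] (3,7) — stop
  → r_3 = 0.4850
beam 4: φ=270°, α=210°
  cosα=-0.8660 sinα=-0.5000 | (3,6) | tMaxX 0.5774 tMaxY 1.1600 | tΔX 1.1547 tΔY 2.0000
    t=0.5774 [x] (2,6)
    t=1.1600 [y] (2,5)
    t=1.7321 [x] (1,5)
    t=2.8868 [x] (0,5) — stop
  → r_4 = 2.8868

ranges = [3.0000, 0.8400, 0.4850, 2.8868]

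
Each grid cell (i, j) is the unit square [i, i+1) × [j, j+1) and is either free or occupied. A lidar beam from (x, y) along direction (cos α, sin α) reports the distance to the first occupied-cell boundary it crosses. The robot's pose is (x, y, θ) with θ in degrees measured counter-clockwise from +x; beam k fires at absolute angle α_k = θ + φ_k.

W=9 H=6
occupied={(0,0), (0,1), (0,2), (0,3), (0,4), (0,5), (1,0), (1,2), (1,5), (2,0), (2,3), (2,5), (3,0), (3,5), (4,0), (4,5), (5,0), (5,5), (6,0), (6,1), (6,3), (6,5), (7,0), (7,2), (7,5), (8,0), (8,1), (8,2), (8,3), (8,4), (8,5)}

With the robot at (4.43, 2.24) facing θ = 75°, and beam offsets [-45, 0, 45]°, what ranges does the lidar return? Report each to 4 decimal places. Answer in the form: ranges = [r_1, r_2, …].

beam 1: φ=-45°, α=30°
  cosα=0.8660 sinα=0.5000 | (4,2) | tMaxX 0.6582 tMaxY 1.5200 | tΔX 1.1547 tΔY 2.0000
    t=0.6582 [x] (5,2)
    t=1.5200 [y] (5,3)
    t=1.8129 [x] (6,3) — stop
  → r_1 = 1.8129
beam 2: φ=0°, α=75°
  cosα=0.2588 sinα=0.9659 | (4,2) | tMaxX 2.2023 tMaxY 0.7868 | tΔX 3.8637 tΔY 1.0353
    t=0.7868 [y] (4,3)
    t=1.8221 [y] (4,4)
    t=2.2023 [x] (5,4)
    t=2.8574 [y] (5,5) — stop
  → r_2 = 2.8574
beam 3: φ=45°, α=120°
  cosα=-0.5000 sinα=0.8660 | (4,2) | tMaxX 0.8600 tMaxY 0.8776 | tΔX 2.0000 tΔY 1.1547
    t=0.8600 [x] (3,2)
    t=0.8776 [y] (3,3)
    t=2.0323 [y] (3,4)
    t=2.8600 [x] (2,4)
    t=3.1870 [y] (2,5) — stop
  → r_3 = 3.1870

ranges = [1.8129, 2.8574, 3.1870]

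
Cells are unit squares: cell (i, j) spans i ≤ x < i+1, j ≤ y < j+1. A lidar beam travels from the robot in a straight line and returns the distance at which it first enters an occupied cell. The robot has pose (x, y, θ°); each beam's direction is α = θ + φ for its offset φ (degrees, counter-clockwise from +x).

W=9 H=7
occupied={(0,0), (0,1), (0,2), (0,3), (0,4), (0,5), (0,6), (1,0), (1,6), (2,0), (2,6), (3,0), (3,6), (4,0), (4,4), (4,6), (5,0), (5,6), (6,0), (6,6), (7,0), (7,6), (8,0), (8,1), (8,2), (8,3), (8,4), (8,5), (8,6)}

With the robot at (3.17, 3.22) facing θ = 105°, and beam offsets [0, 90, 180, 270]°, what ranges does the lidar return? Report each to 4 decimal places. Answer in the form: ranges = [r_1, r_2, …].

beam 1: φ=0°, α=105°
  direction (-0.2588, 0.9659); cell (3,3); t to first gridline: x 0.6568, y 0.8075 (then +3.8637 / +1.0353)
    (2,3) via x @ 0.6568
    (2,4) via y @ 0.8075
    (2,5) via y @ 1.8428
    (2,6) via y @ 2.8781  # hit
  → r_1 = 2.8781
beam 2: φ=90°, α=195°
  direction (-0.9659, -0.2588); cell (3,3); t to first gridline: x 0.1760, y 0.8500 (then +1.0353 / +3.8637)
    (2,3) via x @ 0.1760
    (2,2) via y @ 0.8500
    (1,2) via x @ 1.2113
    (0,2) via x @ 2.2465  # hit
  → r_2 = 2.2465
beam 3: φ=180°, α=285°
  direction (0.2588, -0.9659); cell (3,3); t to first gridline: x 3.2069, y 0.2278 (then +3.8637 / +1.0353)
    (3,2) via y @ 0.2278
    (3,1) via y @ 1.2630
    (3,0) via y @ 2.2983  # hit
  → r_3 = 2.2983
beam 4: φ=270°, α=15°
  direction (0.9659, 0.2588); cell (3,3); t to first gridline: x 0.8593, y 3.0137 (then +1.0353 / +3.8637)
    (4,3) via x @ 0.8593
    (5,3) via x @ 1.8946
    (6,3) via x @ 2.9298
    (6,4) via y @ 3.0137
    (7,4) via x @ 3.9651
    (8,4) via x @ 5.0004  # hit
  → r_4 = 5.0004

ranges = [2.8781, 2.2465, 2.2983, 5.0004]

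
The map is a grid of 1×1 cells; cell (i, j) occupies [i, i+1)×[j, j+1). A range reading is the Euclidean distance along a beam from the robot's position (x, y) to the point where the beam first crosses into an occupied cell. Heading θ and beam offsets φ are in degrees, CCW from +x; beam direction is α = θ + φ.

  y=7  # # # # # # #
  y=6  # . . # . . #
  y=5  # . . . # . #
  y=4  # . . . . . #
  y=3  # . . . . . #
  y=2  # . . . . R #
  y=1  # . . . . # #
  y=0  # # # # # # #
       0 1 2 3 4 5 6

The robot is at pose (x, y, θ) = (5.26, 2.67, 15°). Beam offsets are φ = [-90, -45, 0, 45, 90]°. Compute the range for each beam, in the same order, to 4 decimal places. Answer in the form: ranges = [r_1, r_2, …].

ranges = [0.6936, 0.8545, 0.7661, 1.4800, 2.4122]

beam 1: φ=-90°, α=285°
  cosα=0.2588 sinα=-0.9659 | (5,2) | tMaxX 2.8591 tMaxY 0.6936 | tΔX 3.8637 tΔY 1.0353
    t=0.6936 [y] (5,1) — stop
  → r_1 = 0.6936
beam 2: φ=-45°, α=330°
  cosα=0.8660 sinα=-0.5000 | (5,2) | tMaxX 0.8545 tMaxY 1.3400 | tΔX 1.1547 tΔY 2.0000
    t=0.8545 [x] (6,2) — stop
  → r_2 = 0.8545
beam 3: φ=0°, α=15°
  cosα=0.9659 sinα=0.2588 | (5,2) | tMaxX 0.7661 tMaxY 1.2750 | tΔX 1.0353 tΔY 3.8637
    t=0.7661 [x] (6,2) — stop
  → r_3 = 0.7661
beam 4: φ=45°, α=60°
  cosα=0.5000 sinα=0.8660 | (5,2) | tMaxX 1.4800 tMaxY 0.3811 | tΔX 2.0000 tΔY 1.1547
    t=0.3811 [y] (5,3)
    t=1.4800 [x] (6,3) — stop
  → r_4 = 1.4800
beam 5: φ=90°, α=105°
  cosα=-0.2588 sinα=0.9659 | (5,2) | tMaxX 1.0046 tMaxY 0.3416 | tΔX 3.8637 tΔY 1.0353
    t=0.3416 [y] (5,3)
    t=1.0046 [x] (4,3)
    t=1.3769 [y] (4,4)
    t=2.4122 [y] (4,5) — stop
  → r_5 = 2.4122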